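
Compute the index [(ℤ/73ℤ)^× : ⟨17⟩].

Since 17 ∈ (Z/73Z)^×, its order divides φ(73) = 73 − 1 = 72 = 2^3 · 3^2.
Divisors of 72: 1, 2, 3, 4, 6, 8, 9, 12, 18, 24, 36, 72.
Compute 17^d (mod 73) for the divisors d until we hit 1:
17^1 ≡ 17 (mod 73)
17^2 ≡ 70 (mod 73)
17^3 ≡ 22 (mod 73)
17^4 ≡ 9 (mod 73)
17^6 ≡ 46 (mod 73)
17^8 ≡ 8 (mod 73)
17^9 ≡ 63 (mod 73)
17^12 ≡ 72 (mod 73)
17^18 ≡ 27 (mod 73)
17^24 ≡ 1 (mod 73) ✓
Thus |⟨17⟩| = ord(17) = 24.
Index = |(Z/73Z)^×| / |⟨17⟩| = 72 / 24 = 3.

3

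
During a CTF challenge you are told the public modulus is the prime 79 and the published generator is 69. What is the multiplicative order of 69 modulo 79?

26

ord(69) | φ(79) = 79 − 1 = 78 = 2 · 3 · 13.
Divisors of 78: 1, 2, 3, 6, 13, 26, 39, 78.
Evaluate successive powers at the divisors of 78:
69^1 ≡ 69 (mod 79)
69^2 ≡ 21 (mod 79)
69^3 ≡ 27 (mod 79)
69^6 ≡ 18 (mod 79)
69^13 ≡ 78 (mod 79)
69^26 ≡ 1 (mod 79) ✓
So ord_79(69) = 26.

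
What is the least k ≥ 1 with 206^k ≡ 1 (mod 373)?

124

Since 206 ∈ (Z/373Z)^×, its order divides φ(373) = 373 − 1 = 372 = 2^2 · 3 · 31.
Divisors of 372: 1, 2, 3, 4, 6, 12, 31, 62, 93, 124, 186, 372.
Evaluate successive powers at the divisors of 372:
206^1 ≡ 206 (mod 373)
206^2 ≡ 287 (mod 373)
206^3 ≡ 188 (mod 373)
206^4 ≡ 309 (mod 373)
206^6 ≡ 282 (mod 373)
206^12 ≡ 75 (mod 373)
206^31 ≡ 104 (mod 373)
206^62 ≡ 372 (mod 373)
206^93 ≡ 269 (mod 373)
206^124 ≡ 1 (mod 373) ✓
The smallest such exponent is 124, so the order of 206 is 124.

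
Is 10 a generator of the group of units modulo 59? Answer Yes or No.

Yes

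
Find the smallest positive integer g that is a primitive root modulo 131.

φ(131) = 131 − 1 = 130 = 2 · 5 · 13.
Test candidates g = 2, 3, … against the prime factors q ∈ {2, 5, 13} of φ(131): g is a generator iff g^(130/q) ≢ 1 for every such q.
g = 2: 2^65 ≡ 130; 2^26 ≡ 53; 2^10 ≡ 107 — none is 1, so 2 is a primitive root.
Hence the least primitive root of 131 is 2.

2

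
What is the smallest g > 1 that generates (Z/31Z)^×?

3

φ(31) = 31 − 1 = 30 = 2 · 3 · 5.
Test candidates g = 2, 3, … against the prime factors q ∈ {2, 3, 5} of φ(31): g is a generator iff g^(30/q) ≢ 1 for every such q.
g = 2: 2^15 ≡ 1 — hits 1, so not a primitive root.
g = 3: 3^15 ≡ 30; 3^10 ≡ 25; 3^6 ≡ 16 — none is 1, so 3 is a primitive root.
Hence the least primitive root of 31 is 3.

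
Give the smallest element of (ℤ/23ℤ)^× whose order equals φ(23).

5

φ(23) = 23 − 1 = 22 = 2 · 11.
Test candidates g = 2, 3, … against the prime factors q ∈ {2, 11} of φ(23): g is a generator iff g^(22/q) ≢ 1 for every such q.
g = 2: 2^11 ≡ 1 — hits 1, so not a primitive root.
g = 3: 3^11 ≡ 1 — hits 1, so not a primitive root.
g = 4: 4^11 ≡ 1 — hits 1, so not a primitive root.
g = 5: 5^11 ≡ 22; 5^2 ≡ 2 — none is 1, so 5 is a primitive root.
The smallest primitive root modulo 23 is 5.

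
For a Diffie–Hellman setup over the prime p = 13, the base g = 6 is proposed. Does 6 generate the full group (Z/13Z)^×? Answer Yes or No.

φ(13) = 13 − 1 = 12 = 2^2 · 3.
It suffices to check that the order of 6 is not a proper divisor of 12: compute 6^(12/q) for q ∈ {2, 3}.
6^6 ≡ 12 (mod 13)  [q = 2: ≢ 1 ✓]
6^4 ≡ 9 (mod 13)  [q = 3: ≢ 1 ✓]
Every test exponent gives a nontrivial residue, hence 6 generates the full group.

Yes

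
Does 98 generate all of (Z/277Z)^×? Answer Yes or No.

Yes

φ(277) = 277 − 1 = 276 = 2^2 · 3 · 23.
It suffices to check that the order of 98 is not a proper divisor of 276: compute 98^(276/q) for q ∈ {2, 3, 23}.
98^138 ≡ 276 (mod 277)  [q = 2: ≢ 1 ✓]
98^92 ≡ 160 (mod 277)  [q = 3: ≢ 1 ✓]
98^12 ≡ 264 (mod 277)  [q = 23: ≢ 1 ✓]
Every test exponent gives a nontrivial residue, hence 98 generates the full group.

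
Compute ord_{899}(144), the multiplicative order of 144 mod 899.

30

Since 144 ∈ (Z/899Z)^×, its order divides φ(899) = φ(29·31) = (29−1)·(31−1) = 28·30 = 840 = 2^3 · 3 · 5 · 7.
Divisors of 840: 1, 2, 3, 4, 5, 6, 7, 8, 10, 12, 14, 15, 20, 21, 24, 28, 30, 35, 40, 42, 56, 60, 70, 84, 105, 120, 140, 168, 210, 280, 420, 840.
Test each divisor d:
144^1 ≡ 144 (mod 899)
144^2 ≡ 59 (mod 899)
144^3 ≡ 405 (mod 899)
144^4 ≡ 784 (mod 899)
144^5 ≡ 521 (mod 899)
144^6 ≡ 407 (mod 899)
144^7 ≡ 173 (mod 899)
144^8 ≡ 639 (mod 899)
144^10 ≡ 842 (mod 899)
144^12 ≡ 233 (mod 899)
144^14 ≡ 262 (mod 899)
144^15 ≡ 869 (mod 899)
144^20 ≡ 552 (mod 899)
144^21 ≡ 376 (mod 899)
144^24 ≡ 349 (mod 899)
144^28 ≡ 320 (mod 899)
144^30 ≡ 1 (mod 899) ✓
Hence ord(144) = 30.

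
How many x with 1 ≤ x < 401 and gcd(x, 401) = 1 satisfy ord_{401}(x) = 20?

φ(401) = 401 − 1 = 400 = 2^4 · 5^2.
In a cyclic group of order 400, there are φ(d) elements of order d for each divisor d of 400, and zero for non-divisors.
20 = 2^2 · 5 divides 400, and φ(20) = 8.

8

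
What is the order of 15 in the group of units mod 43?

21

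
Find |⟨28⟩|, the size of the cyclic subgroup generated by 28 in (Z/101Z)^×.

The order of 28 must divide φ(101) = 101 − 1 = 100 = 2^2 · 5^2.
Divisors of 100: 1, 2, 4, 5, 10, 20, 25, 50, 100.
Compute 28^d (mod 101) for the divisors d until we hit 1:
28^1 ≡ 28 (mod 101)
28^2 ≡ 77 (mod 101)
28^4 ≡ 71 (mod 101)
28^5 ≡ 69 (mod 101)
28^10 ≡ 14 (mod 101)
28^20 ≡ 95 (mod 101)
28^25 ≡ 91 (mod 101)
28^50 ≡ 100 (mod 101)
28^100 ≡ 1 (mod 101) ✓
Therefore the multiplicative order of 28 modulo 101 is 100.

100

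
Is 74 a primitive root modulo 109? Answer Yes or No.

φ(109) = 109 − 1 = 108 = 2^2 · 3^3.
It suffices to check that the order of 74 is not a proper divisor of 108: compute 74^(108/q) for q ∈ {2, 3}.
74^54 ≡ 1 (mod 109)  [q = 2: ≡ 1 ✗]
74^36 ≡ 45 (mod 109)  [q = 3: ≢ 1 ✓]
The check at q = 2 fails, so 74 generates a proper subgroup.

No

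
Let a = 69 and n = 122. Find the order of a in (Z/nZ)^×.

The order of 69 must divide φ(122) = φ(2)·φ(61) = 1·60 = 60 = 2^2 · 3 · 5.
Divisors of 60: 1, 2, 3, 4, 5, 6, 10, 12, 15, 20, 30, 60.
Test each divisor d:
69^1 ≡ 69 (mod 122)
69^2 ≡ 3 (mod 122)
69^3 ≡ 85 (mod 122)
69^4 ≡ 9 (mod 122)
69^5 ≡ 11 (mod 122)
69^6 ≡ 27 (mod 122)
69^10 ≡ 121 (mod 122)
69^12 ≡ 119 (mod 122)
69^15 ≡ 111 (mod 122)
69^20 ≡ 1 (mod 122) ✓
The smallest such exponent is 20, so the order of 69 is 20.

20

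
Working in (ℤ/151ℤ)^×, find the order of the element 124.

ord(124) | φ(151) = 151 − 1 = 150 = 2 · 3 · 5^2.
Divisors of 150: 1, 2, 3, 5, 6, 10, 15, 25, 30, 50, 75, 150.
Check 124^d mod 151 for each divisor in increasing order:
124^1 ≡ 124 (mod 151)
124^2 ≡ 125 (mod 151)
124^3 ≡ 98 (mod 151)
124^5 ≡ 19 (mod 151)
124^6 ≡ 91 (mod 151)
124^10 ≡ 59 (mod 151)
124^15 ≡ 64 (mod 151)
124^25 ≡ 1 (mod 151) ✓
The smallest such exponent is 25, so the order of 124 is 25.

25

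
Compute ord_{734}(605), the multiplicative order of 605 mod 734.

Since 605 ∈ (Z/734Z)^×, its order divides φ(734) = φ(2)·φ(367) = 1·366 = 366 = 2 · 3 · 61.
Divisors of 366: 1, 2, 3, 6, 61, 122, 183, 366.
Test each divisor d:
605^1 ≡ 605 (mod 734)
605^2 ≡ 493 (mod 734)
605^3 ≡ 261 (mod 734)
605^6 ≡ 593 (mod 734)
605^61 ≡ 451 (mod 734)
605^122 ≡ 83 (mod 734)
605^183 ≡ 733 (mod 734)
605^366 ≡ 1 (mod 734) ✓
Hence ord(605) = 366.

366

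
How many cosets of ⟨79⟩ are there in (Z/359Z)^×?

By Lagrange's theorem, ord_359(79) divides φ(359) = 359 − 1 = 358 = 2 · 179.
Divisors of 358: 1, 2, 179, 358.
Check 79^d mod 359 for each divisor in increasing order:
79^1 ≡ 79 (mod 359)
79^2 ≡ 138 (mod 359)
79^179 ≡ 1 (mod 359) ✓
Thus |⟨79⟩| = ord(79) = 179.
[(Z/359Z)^× : ⟨79⟩] = 358/179 = 2.

2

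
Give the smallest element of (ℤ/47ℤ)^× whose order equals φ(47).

5

φ(47) = 47 − 1 = 46 = 2 · 23.
g is a primitive root iff g^(46/q) ≢ 1 (mod 47) for each prime q ∈ {2, 23}.
g = 2: 2^23 ≡ 1 — hits 1, so not a primitive root.
g = 3: 3^23 ≡ 1 — hits 1, so not a primitive root.
g = 4: 4^23 ≡ 1 — hits 1, so not a primitive root.
g = 5: 5^23 ≡ 46; 5^2 ≡ 25 — none is 1, so 5 is a primitive root.
Hence the least primitive root of 47 is 5.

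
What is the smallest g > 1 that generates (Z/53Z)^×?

φ(53) = 53 − 1 = 52 = 2^2 · 13.
Test candidates g = 2, 3, … against the prime factors q ∈ {2, 13} of φ(53): g is a generator iff g^(52/q) ≢ 1 for every such q.
g = 2: 2^26 ≡ 52; 2^4 ≡ 16 — none is 1, so 2 is a primitive root.
Hence the least primitive root of 53 is 2.

2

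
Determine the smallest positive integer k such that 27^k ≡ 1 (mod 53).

52

Since 27 ∈ (Z/53Z)^×, its order divides φ(53) = 53 − 1 = 52 = 2^2 · 13.
Divisors of 52: 1, 2, 4, 13, 26, 52.
Evaluate successive powers at the divisors of 52:
27^1 ≡ 27 (mod 53)
27^2 ≡ 40 (mod 53)
27^4 ≡ 10 (mod 53)
27^13 ≡ 23 (mod 53)
27^26 ≡ 52 (mod 53)
27^52 ≡ 1 (mod 53) ✓
Therefore the multiplicative order of 27 modulo 53 is 52.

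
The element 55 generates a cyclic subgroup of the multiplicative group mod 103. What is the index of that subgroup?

Since 55 ∈ (Z/103Z)^×, its order divides φ(103) = 103 − 1 = 102 = 2 · 3 · 17.
Divisors of 102: 1, 2, 3, 6, 17, 34, 51, 102.
Test each divisor d:
55^1 ≡ 55
55^2 ≡ 38
55^3 ≡ 30
55^6 ≡ 76
55^17 ≡ 56
55^34 ≡ 46
55^51 ≡ 1
So ord_103(55) = 51, hence |⟨55⟩| = 51.
Index = |(Z/103Z)^×| / |⟨55⟩| = 102 / 51 = 2.

2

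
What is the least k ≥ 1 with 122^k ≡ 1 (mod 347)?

Since 122 ∈ (Z/347Z)^×, its order divides φ(347) = 347 − 1 = 346 = 2 · 173.
Divisors of 346: 1, 2, 173, 346.
Check 122^d mod 347 for each divisor in increasing order:
122^1 ≡ 122 (mod 347)
122^2 ≡ 310 (mod 347)
122^173 ≡ 346 (mod 347)
122^346 ≡ 1 (mod 347) ✓
So ord_347(122) = 346.

346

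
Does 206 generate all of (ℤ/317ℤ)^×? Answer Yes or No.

Yes

φ(317) = 317 − 1 = 316 = 2^2 · 79.
It suffices to check that the order of 206 is not a proper divisor of 316: compute 206^(316/q) for q ∈ {2, 79}.
206^158 ≡ 316 (mod 317)  [q = 2: ≢ 1 ✓]
206^4 ≡ 179 (mod 317)  [q = 79: ≢ 1 ✓]
None equal 1, so ord_317(206) = 316: 206 is a primitive root.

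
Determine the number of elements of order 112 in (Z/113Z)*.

φ(113) = 113 − 1 = 112 = 2^4 · 7.
In a cyclic group of order 112, there are φ(d) elements of order d for each divisor d of 112, and zero for non-divisors.
112 = 2^4 · 7 divides 112, and φ(112) = 48.

48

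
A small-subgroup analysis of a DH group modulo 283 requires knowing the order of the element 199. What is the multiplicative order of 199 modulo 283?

47

By Lagrange's theorem, ord_283(199) divides φ(283) = 283 − 1 = 282 = 2 · 3 · 47.
Divisors of 282: 1, 2, 3, 6, 47, 94, 141, 282.
Compute 199^d (mod 283) for the divisors d until we hit 1:
199^1 ≡ 199
199^2 ≡ 264
199^3 ≡ 181
199^6 ≡ 216
199^47 ≡ 1
Hence ord(199) = 47.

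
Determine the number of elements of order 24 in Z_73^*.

φ(73) = 73 − 1 = 72 = 2^3 · 3^2.
Since (Z/73Z)^× is cyclic of order 72, the number of elements of order d is φ(d) when d | 72 and 0 otherwise.
24 = 2^3 · 3 divides 72, and φ(24) = 8.

8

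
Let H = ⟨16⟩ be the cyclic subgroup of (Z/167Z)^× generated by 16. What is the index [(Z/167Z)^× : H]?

2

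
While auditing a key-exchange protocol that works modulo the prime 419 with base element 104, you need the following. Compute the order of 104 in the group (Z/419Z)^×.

418

ord(104) | φ(419) = 419 − 1 = 418 = 2 · 11 · 19.
Divisors of 418: 1, 2, 11, 19, 22, 38, 209, 418.
Check 104^d mod 419 for each divisor in increasing order:
104^1 ≡ 104 (mod 419)
104^2 ≡ 341 (mod 419)
104^11 ≡ 89 (mod 419)
104^19 ≡ 250 (mod 419)
104^22 ≡ 379 (mod 419)
104^38 ≡ 69 (mod 419)
104^209 ≡ 418 (mod 419)
104^418 ≡ 1 (mod 419) ✓
So ord_419(104) = 418.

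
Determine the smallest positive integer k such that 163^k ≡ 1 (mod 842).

105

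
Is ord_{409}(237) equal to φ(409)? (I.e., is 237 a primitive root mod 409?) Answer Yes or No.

Yes

φ(409) = 409 − 1 = 408 = 2^3 · 3 · 17.
237 is a primitive root mod 409 iff 237^(φ(409)/q) ≢ 1 for every prime q | φ(409), i.e. q ∈ {2, 3, 17}.
237^204 ≡ 408 (mod 409)  [q = 2: ≢ 1 ✓]
237^136 ≡ 53 (mod 409)  [q = 3: ≢ 1 ✓]
237^24 ≡ 30 (mod 409)  [q = 17: ≢ 1 ✓]
Every test exponent gives a nontrivial residue, hence 237 generates the full group.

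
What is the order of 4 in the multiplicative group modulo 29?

By Lagrange's theorem, ord_29(4) divides φ(29) = 29 − 1 = 28 = 2^2 · 7.
Divisors of 28: 1, 2, 4, 7, 14, 28.
Check 4^d mod 29 for each divisor in increasing order:
4^1 ≡ 4
4^2 ≡ 16
4^4 ≡ 24
4^7 ≡ 28
4^14 ≡ 1
Hence ord(4) = 14.

14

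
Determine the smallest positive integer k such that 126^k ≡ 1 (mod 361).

By Lagrange's theorem, ord_361(126) divides φ(361) = φ(19^2) = 19·(19−1) = 342 = 2 · 3^2 · 19.
Divisors of 342: 1, 2, 3, 6, 9, 18, 19, 38, 57, 114, 171, 342.
Compute 126^d (mod 361) for the divisors d until we hit 1:
126^1 ≡ 126
126^2 ≡ 353
126^3 ≡ 75
126^6 ≡ 210
126^9 ≡ 227
126^18 ≡ 267
126^19 ≡ 69
126^38 ≡ 68
126^57 ≡ 360
126^114 ≡ 1
So ord_361(126) = 114.

114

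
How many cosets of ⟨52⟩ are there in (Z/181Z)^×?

By Lagrange's theorem, ord_181(52) divides φ(181) = 181 − 1 = 180 = 2^2 · 3^2 · 5.
Divisors of 180: 1, 2, 3, 4, 5, 6, 9, 10, 12, 15, 18, 20, 30, 36, 45, 60, 90, 180.
Check 52^d mod 181 for each divisor in increasing order:
52^1 ≡ 52 (mod 181)
52^2 ≡ 170 (mod 181)
52^3 ≡ 152 (mod 181)
52^4 ≡ 121 (mod 181)
52^5 ≡ 138 (mod 181)
52^6 ≡ 117 (mod 181)
52^9 ≡ 46 (mod 181)
52^10 ≡ 39 (mod 181)
52^12 ≡ 114 (mod 181)
52^15 ≡ 133 (mod 181)
52^18 ≡ 125 (mod 181)
52^20 ≡ 73 (mod 181)
52^30 ≡ 132 (mod 181)
52^36 ≡ 59 (mod 181)
52^45 ≡ 180 (mod 181)
52^60 ≡ 48 (mod 181)
52^90 ≡ 1 (mod 181) ✓
The order of 52 is 90, so the subgroup it generates has 90 elements.
Index = |(Z/181Z)^×| / |⟨52⟩| = 180 / 90 = 2.

2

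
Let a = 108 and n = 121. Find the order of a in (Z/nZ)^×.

ord(108) | φ(121) = φ(11^2) = 11·(11−1) = 110 = 2 · 5 · 11.
Divisors of 110: 1, 2, 5, 10, 11, 22, 55, 110.
Test each divisor d:
108^1 ≡ 108
108^2 ≡ 48
108^5 ≡ 56
108^10 ≡ 111
108^11 ≡ 9
108^22 ≡ 81
108^55 ≡ 1
So ord_121(108) = 55.

55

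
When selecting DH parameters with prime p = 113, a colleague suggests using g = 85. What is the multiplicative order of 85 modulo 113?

14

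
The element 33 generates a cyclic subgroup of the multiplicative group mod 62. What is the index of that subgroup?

6

Since 33 ∈ (Z/62Z)^×, its order divides φ(62) = φ(2)·φ(31) = 1·30 = 30 = 2 · 3 · 5.
Divisors of 30: 1, 2, 3, 5, 6, 10, 15, 30.
Compute 33^d (mod 62) for the divisors d until we hit 1:
33^1 ≡ 33
33^2 ≡ 35
33^3 ≡ 39
33^5 ≡ 1
Thus |⟨33⟩| = ord(33) = 5.
The index is φ(62) / ord(33) = 30 / 5 = 6.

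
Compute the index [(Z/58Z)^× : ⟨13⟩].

2

The order of 13 must divide φ(58) = φ(2)·φ(29) = 1·28 = 28 = 2^2 · 7.
Divisors of 28: 1, 2, 4, 7, 14, 28.
Check 13^d mod 58 for each divisor in increasing order:
13^1 ≡ 13 (mod 58)
13^2 ≡ 53 (mod 58)
13^4 ≡ 25 (mod 58)
13^7 ≡ 57 (mod 58)
13^14 ≡ 1 (mod 58) ✓
So ord_58(13) = 14, hence |⟨13⟩| = 14.
Index = |(Z/58Z)^×| / |⟨13⟩| = 28 / 14 = 2.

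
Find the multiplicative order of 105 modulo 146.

9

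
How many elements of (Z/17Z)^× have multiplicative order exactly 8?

4

φ(17) = 17 − 1 = 16 = 2^4.
In a cyclic group of order 16, there are φ(d) elements of order d for each divisor d of 16, and zero for non-divisors.
8 = 2^3 divides 16, and φ(8) = 4.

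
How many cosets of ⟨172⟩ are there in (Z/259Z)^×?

By Lagrange's theorem, ord_259(172) divides φ(259) = φ(7·37) = (7−1)·(37−1) = 6·36 = 216 = 2^3 · 3^3.
Divisors of 216: 1, 2, 3, 4, 6, 8, 9, 12, 18, 24, 27, 36, 54, 72, 108, 216.
Test each divisor d:
172^1 ≡ 172
172^2 ≡ 58
172^3 ≡ 134
172^4 ≡ 256
172^6 ≡ 85
172^8 ≡ 9
172^9 ≡ 253
172^12 ≡ 232
172^18 ≡ 36
172^24 ≡ 211
172^27 ≡ 43
172^36 ≡ 1
The order of 172 is 36, so the subgroup it generates has 36 elements.
Index = |(Z/259Z)^×| / |⟨172⟩| = 216 / 36 = 6.

6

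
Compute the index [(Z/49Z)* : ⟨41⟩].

3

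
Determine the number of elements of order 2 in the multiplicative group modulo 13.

1

φ(13) = 13 − 1 = 12 = 2^2 · 3.
(Z/13Z)^× is cyclic (|G| = 12); a cyclic group of order m has exactly φ(d) elements of each order d | m, and none otherwise.
2 | 12, and φ(2) = 2 − 1 = 1.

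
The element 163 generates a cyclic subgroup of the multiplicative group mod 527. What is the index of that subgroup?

The order of 163 must divide φ(527) = φ(17·31) = (17−1)·(31−1) = 16·30 = 480 = 2^5 · 3 · 5.
Divisors of 480: 1, 2, 3, 4, 5, 6, 8, 10, 12, 15, 16, 20, 24, 30, 32, 40, 48, 60, 80, 96, 120, 160, 240, 480.
Test each divisor d:
163^1 ≡ 163
163^2 ≡ 219
163^3 ≡ 388
163^4 ≡ 4
163^5 ≡ 125
163^6 ≡ 349
163^8 ≡ 16
163^10 ≡ 342
163^12 ≡ 64
163^15 ≡ 63
163^16 ≡ 256
163^20 ≡ 497
163^24 ≡ 407
163^30 ≡ 280
163^32 ≡ 188
163^40 ≡ 373
163^48 ≡ 171
163^60 ≡ 404
163^80 ≡ 1
Thus |⟨163⟩| = ord(163) = 80.
The index is φ(527) / ord(163) = 480 / 80 = 6.

6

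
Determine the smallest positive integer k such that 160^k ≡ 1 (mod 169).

78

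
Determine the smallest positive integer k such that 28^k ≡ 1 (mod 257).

The order of 28 must divide φ(257) = 257 − 1 = 256 = 2^8.
Divisors of 256: 1, 2, 4, 8, 16, 32, 64, 128, 256.
Test each divisor d:
28^1 ≡ 28 (mod 257)
28^2 ≡ 13 (mod 257)
28^4 ≡ 169 (mod 257)
28^8 ≡ 34 (mod 257)
28^16 ≡ 128 (mod 257)
28^32 ≡ 193 (mod 257)
28^64 ≡ 241 (mod 257)
28^128 ≡ 256 (mod 257)
28^256 ≡ 1 (mod 257) ✓
The smallest such exponent is 256, so the order of 28 is 256.

256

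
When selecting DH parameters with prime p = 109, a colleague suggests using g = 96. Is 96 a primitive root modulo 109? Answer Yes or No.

φ(109) = 109 − 1 = 108 = 2^2 · 3^3.
An element g generates (Z/109Z)^× iff g^(108/q) ≢ 1 (mod 109) for each prime q ∈ {2, 3}.
96^54 ≡ 108 (mod 109)  [q = 2: ≢ 1 ✓]
96^36 ≡ 63 (mod 109)  [q = 3: ≢ 1 ✓]
None equal 1, so ord_109(96) = 108: 96 is a primitive root.

Yes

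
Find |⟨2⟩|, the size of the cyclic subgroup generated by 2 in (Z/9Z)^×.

6

By Lagrange's theorem, ord_9(2) divides φ(9) = φ(3^2) = 3·(3−1) = 6 = 2 · 3.
Divisors of 6: 1, 2, 3, 6.
Compute 2^d (mod 9) for the divisors d until we hit 1:
2^1 ≡ 2
2^2 ≡ 4
2^3 ≡ 8
2^6 ≡ 1
Hence ord(2) = 6.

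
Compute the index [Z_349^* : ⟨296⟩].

ord(296) | φ(349) = 349 − 1 = 348 = 2^2 · 3 · 29.
Divisors of 348: 1, 2, 3, 4, 6, 12, 29, 58, 87, 116, 174, 348.
Check 296^d mod 349 for each divisor in increasing order:
296^1 ≡ 296 (mod 349)
296^2 ≡ 17 (mod 349)
296^3 ≡ 146 (mod 349)
296^4 ≡ 289 (mod 349)
296^6 ≡ 27 (mod 349)
296^12 ≡ 31 (mod 349)
296^29 ≡ 136 (mod 349)
296^58 ≡ 348 (mod 349)
296^87 ≡ 213 (mod 349)
296^116 ≡ 1 (mod 349) ✓
Thus |⟨296⟩| = ord(296) = 116.
The index is φ(349) / ord(296) = 348 / 116 = 3.

3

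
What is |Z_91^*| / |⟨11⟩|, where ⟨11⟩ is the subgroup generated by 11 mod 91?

6

The order of 11 must divide φ(91) = φ(7·13) = (7−1)·(13−1) = 6·12 = 72 = 2^3 · 3^2.
Divisors of 72: 1, 2, 3, 4, 6, 8, 9, 12, 18, 24, 36, 72.
Evaluate successive powers at the divisors of 72:
11^1 ≡ 11 (mod 91)
11^2 ≡ 30 (mod 91)
11^3 ≡ 57 (mod 91)
11^4 ≡ 81 (mod 91)
11^6 ≡ 64 (mod 91)
11^8 ≡ 9 (mod 91)
11^9 ≡ 8 (mod 91)
11^12 ≡ 1 (mod 91) ✓
So ord_91(11) = 12, hence |⟨11⟩| = 12.
The index is φ(91) / ord(11) = 72 / 12 = 6.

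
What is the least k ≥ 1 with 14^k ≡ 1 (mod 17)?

16

The order of 14 must divide φ(17) = 17 − 1 = 16 = 2^4.
Divisors of 16: 1, 2, 4, 8, 16.
Test each divisor d:
14^1 ≡ 14
14^2 ≡ 9
14^4 ≡ 13
14^8 ≡ 16
14^16 ≡ 1
So ord_17(14) = 16.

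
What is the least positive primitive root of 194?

5

φ(194) = φ(2)·φ(97) = 1·96 = 96 = 2^5 · 3.
g is a primitive root iff g^(96/q) ≢ 1 (mod 194) for each prime q ∈ {2, 3}.
g = 2: gcd(2, 194) = 2 > 1, not a unit — skip.
g = 3: 3^48 ≡ 1 — hits 1, so not a primitive root.
g = 4: gcd(4, 194) = 2 > 1, not a unit — skip.
g = 5: 5^48 ≡ 193; 5^32 ≡ 35 — none is 1, so 5 is a primitive root.
The smallest primitive root modulo 194 is 5.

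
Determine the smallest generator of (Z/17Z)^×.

3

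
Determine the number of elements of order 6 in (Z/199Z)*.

φ(199) = 199 − 1 = 198 = 2 · 3^2 · 11.
In a cyclic group of order 198, there are φ(d) elements of order d for each divisor d of 198, and zero for non-divisors.
6 = 2 · 3 divides 198, and φ(6) = 2.

2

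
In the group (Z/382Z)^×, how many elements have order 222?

φ(382) = φ(2)·φ(191) = 1·190 = 190 = 2 · 5 · 19.
Since (Z/382Z)^× is cyclic of order 190, the number of elements of order d is φ(d) when d | 190 and 0 otherwise.
Here 190 is not a multiple of 222, so there are no elements of order 222.

0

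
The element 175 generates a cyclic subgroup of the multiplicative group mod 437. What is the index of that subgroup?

The order of 175 must divide φ(437) = φ(19·23) = (19−1)·(23−1) = 18·22 = 396 = 2^2 · 3^2 · 11.
Divisors of 396: 1, 2, 3, 4, 6, 9, 11, 12, 18, 22, 33, 36, 44, 66, 99, 132, 198, 396.
Test each divisor d:
175^1 ≡ 175
175^2 ≡ 35
175^3 ≡ 7
175^4 ≡ 351
175^6 ≡ 49
175^9 ≡ 343
175^11 ≡ 206
175^12 ≡ 216
175^18 ≡ 96
175^22 ≡ 47
175^33 ≡ 68
175^36 ≡ 39
175^44 ≡ 24
175^66 ≡ 254
175^99 ≡ 229
175^132 ≡ 277
175^198 ≡ 1
So ord_437(175) = 198, hence |⟨175⟩| = 198.
Index = |(Z/437Z)^×| / |⟨175⟩| = 396 / 198 = 2.

2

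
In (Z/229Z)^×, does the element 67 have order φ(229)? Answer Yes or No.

Yes

φ(229) = 229 − 1 = 228 = 2^2 · 3 · 19.
67 is a primitive root mod 229 iff 67^(φ(229)/q) ≢ 1 for every prime q | φ(229), i.e. q ∈ {2, 3, 19}.
67^114 ≡ 228 (mod 229)  [q = 2: ≢ 1 ✓]
67^76 ≡ 134 (mod 229)  [q = 3: ≢ 1 ✓]
67^12 ≡ 44 (mod 229)  [q = 19: ≢ 1 ✓]
Every test exponent gives a nontrivial residue, hence 67 generates the full group.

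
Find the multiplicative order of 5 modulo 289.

272

The order of 5 must divide φ(289) = φ(17^2) = 17·(17−1) = 272 = 2^4 · 17.
Divisors of 272: 1, 2, 4, 8, 16, 17, 34, 68, 136, 272.
Compute 5^d (mod 289) for the divisors d until we hit 1:
5^1 ≡ 5 (mod 289)
5^2 ≡ 25 (mod 289)
5^4 ≡ 47 (mod 289)
5^8 ≡ 186 (mod 289)
5^16 ≡ 205 (mod 289)
5^17 ≡ 158 (mod 289)
5^34 ≡ 110 (mod 289)
5^68 ≡ 251 (mod 289)
5^136 ≡ 288 (mod 289)
5^272 ≡ 1 (mod 289) ✓
Hence ord(5) = 272.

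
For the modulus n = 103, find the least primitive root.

5

φ(103) = 103 − 1 = 102 = 2 · 3 · 17.
Test candidates g = 2, 3, … against the prime factors q ∈ {2, 3, 17} of φ(103): g is a generator iff g^(102/q) ≢ 1 for every such q.
g = 2: 2^51 ≡ 1 — hits 1, so not a primitive root.
g = 3: 3^51 ≡ 102; 3^34 ≡ 1 — hits 1, so not a primitive root.
g = 4: 4^51 ≡ 1 — hits 1, so not a primitive root.
g = 5: 5^51 ≡ 102; 5^34 ≡ 56; 5^6 ≡ 72 — none is 1, so 5 is a primitive root.
So 5 is the smallest generator of (Z/103Z)^×.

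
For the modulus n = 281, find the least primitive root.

3

φ(281) = 281 − 1 = 280 = 2^3 · 5 · 7.
Test candidates g = 2, 3, … against the prime factors q ∈ {2, 5, 7} of φ(281): g is a generator iff g^(280/q) ≢ 1 for every such q.
g = 2: 2^140 ≡ 1 — hits 1, so not a primitive root.
g = 3: 3^140 ≡ 280; 3^56 ≡ 86; 3^40 ≡ 249 — none is 1, so 3 is a primitive root.
So 3 is the smallest generator of (Z/281Z)^×.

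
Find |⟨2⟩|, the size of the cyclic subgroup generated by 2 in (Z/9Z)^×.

By Lagrange's theorem, ord_9(2) divides φ(9) = φ(3^2) = 3·(3−1) = 6 = 2 · 3.
Divisors of 6: 1, 2, 3, 6.
Compute 2^d (mod 9) for the divisors d until we hit 1:
2^1 ≡ 2
2^2 ≡ 4
2^3 ≡ 8
2^6 ≡ 1
So ord_9(2) = 6.

6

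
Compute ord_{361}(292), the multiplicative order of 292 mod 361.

3

By Lagrange's theorem, ord_361(292) divides φ(361) = φ(19^2) = 19·(19−1) = 342 = 2 · 3^2 · 19.
Divisors of 342: 1, 2, 3, 6, 9, 18, 19, 38, 57, 114, 171, 342.
Evaluate successive powers at the divisors of 342:
292^1 ≡ 292 (mod 361)
292^2 ≡ 68 (mod 361)
292^3 ≡ 1 (mod 361) ✓
So ord_361(292) = 3.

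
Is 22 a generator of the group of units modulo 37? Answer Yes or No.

Yes

φ(37) = 37 − 1 = 36 = 2^2 · 3^2.
It suffices to check that the order of 22 is not a proper divisor of 36: compute 22^(36/q) for q ∈ {2, 3}.
22^18 ≡ 36 (mod 37)  [q = 2: ≢ 1 ✓]
22^12 ≡ 26 (mod 37)  [q = 3: ≢ 1 ✓]
Every test exponent gives a nontrivial residue, hence 22 generates the full group.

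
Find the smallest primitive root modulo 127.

3

φ(127) = 127 − 1 = 126 = 2 · 3^2 · 7.
g is a primitive root iff g^(126/q) ≢ 1 (mod 127) for each prime q ∈ {2, 3, 7}.
g = 2: 2^63 ≡ 1 — hits 1, so not a primitive root.
g = 3: 3^63 ≡ 126; 3^42 ≡ 107; 3^18 ≡ 4 — none is 1, so 3 is a primitive root.
Hence the least primitive root of 127 is 3.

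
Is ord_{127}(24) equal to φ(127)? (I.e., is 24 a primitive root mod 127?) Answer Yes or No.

φ(127) = 127 − 1 = 126 = 2 · 3^2 · 7.
24 is a primitive root mod 127 iff 24^(φ(127)/q) ≢ 1 for every prime q | φ(127), i.e. q ∈ {2, 3, 7}.
24^63 ≡ 126 (mod 127)  [q = 2: ≢ 1 ✓]
24^42 ≡ 107 (mod 127)  [q = 3: ≢ 1 ✓]
24^18 ≡ 1 (mod 127)  [q = 7: ≡ 1 ✗]
The check at q = 7 fails, so 24 generates a proper subgroup.

No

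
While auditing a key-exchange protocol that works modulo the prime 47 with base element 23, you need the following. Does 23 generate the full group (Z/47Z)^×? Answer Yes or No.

φ(47) = 47 − 1 = 46 = 2 · 23.
Test 23^(46/q) mod 47 for each prime factor q of 46:
23^23 ≡ 46 (mod 47)  [q = 2: ≢ 1 ✓]
23^2 ≡ 12 (mod 47)  [q = 23: ≢ 1 ✓]
None equal 1, so ord_47(23) = 46: 23 is a primitive root.

Yes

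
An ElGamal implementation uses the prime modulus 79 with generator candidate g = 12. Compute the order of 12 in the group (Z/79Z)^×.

26

By Lagrange's theorem, ord_79(12) divides φ(79) = 79 − 1 = 78 = 2 · 3 · 13.
Divisors of 78: 1, 2, 3, 6, 13, 26, 39, 78.
Check 12^d mod 79 for each divisor in increasing order:
12^1 ≡ 12 (mod 79)
12^2 ≡ 65 (mod 79)
12^3 ≡ 69 (mod 79)
12^6 ≡ 21 (mod 79)
12^13 ≡ 78 (mod 79)
12^26 ≡ 1 (mod 79) ✓
The smallest such exponent is 26, so the order of 12 is 26.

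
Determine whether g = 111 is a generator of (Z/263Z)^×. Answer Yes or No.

φ(263) = 263 − 1 = 262 = 2 · 131.
Test 111^(262/q) mod 263 for each prime factor q of 262:
111^131 ≡ 1 (mod 263)  [q = 2: ≡ 1 ✗]
111^2 ≡ 223 (mod 263)  [q = 131: ≢ 1 ✓]
111^131 ≡ 1 shows ord(111) | 131, strictly less than φ(263); not a primitive root.

No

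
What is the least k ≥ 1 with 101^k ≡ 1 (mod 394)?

By Lagrange's theorem, ord_394(101) divides φ(394) = φ(2)·φ(197) = 1·196 = 196 = 2^2 · 7^2.
Divisors of 196: 1, 2, 4, 7, 14, 28, 49, 98, 196.
Compute 101^d (mod 394) for the divisors d until we hit 1:
101^1 ≡ 101 (mod 394)
101^2 ≡ 351 (mod 394)
101^4 ≡ 273 (mod 394)
101^7 ≡ 301 (mod 394)
101^14 ≡ 375 (mod 394)
101^28 ≡ 361 (mod 394)
101^49 ≡ 1 (mod 394) ✓
Therefore the multiplicative order of 101 modulo 394 is 49.

49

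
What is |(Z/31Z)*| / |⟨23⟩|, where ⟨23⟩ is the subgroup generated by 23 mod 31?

Since 23 ∈ (Z/31Z)^×, its order divides φ(31) = 31 − 1 = 30 = 2 · 3 · 5.
Divisors of 30: 1, 2, 3, 5, 6, 10, 15, 30.
Compute 23^d (mod 31) for the divisors d until we hit 1:
23^1 ≡ 23 (mod 31)
23^2 ≡ 2 (mod 31)
23^3 ≡ 15 (mod 31)
23^5 ≡ 30 (mod 31)
23^6 ≡ 8 (mod 31)
23^10 ≡ 1 (mod 31) ✓
Thus |⟨23⟩| = ord(23) = 10.
Index = |(Z/31Z)^×| / |⟨23⟩| = 30 / 10 = 3.

3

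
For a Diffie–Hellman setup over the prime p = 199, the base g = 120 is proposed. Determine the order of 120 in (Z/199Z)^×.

198

By Lagrange's theorem, ord_199(120) divides φ(199) = 199 − 1 = 198 = 2 · 3^2 · 11.
Divisors of 198: 1, 2, 3, 6, 9, 11, 18, 22, 33, 66, 99, 198.
Test each divisor d:
120^1 ≡ 120 (mod 199)
120^2 ≡ 72 (mod 199)
120^3 ≡ 83 (mod 199)
120^6 ≡ 123 (mod 199)
120^9 ≡ 60 (mod 199)
120^11 ≡ 141 (mod 199)
120^18 ≡ 18 (mod 199)
120^22 ≡ 180 (mod 199)
120^33 ≡ 107 (mod 199)
120^66 ≡ 106 (mod 199)
120^99 ≡ 198 (mod 199)
120^198 ≡ 1 (mod 199) ✓
So ord_199(120) = 198.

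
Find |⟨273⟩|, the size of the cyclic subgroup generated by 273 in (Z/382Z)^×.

10

ord(273) | φ(382) = φ(2)·φ(191) = 1·190 = 190 = 2 · 5 · 19.
Divisors of 190: 1, 2, 5, 10, 19, 38, 95, 190.
Test each divisor d:
273^1 ≡ 273
273^2 ≡ 39
273^5 ≡ 381
273^10 ≡ 1
Therefore the multiplicative order of 273 modulo 382 is 10.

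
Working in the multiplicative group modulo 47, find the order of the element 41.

Since 41 ∈ (Z/47Z)^×, its order divides φ(47) = 47 − 1 = 46 = 2 · 23.
Divisors of 46: 1, 2, 23, 46.
Evaluate successive powers at the divisors of 46:
41^1 ≡ 41 (mod 47)
41^2 ≡ 36 (mod 47)
41^23 ≡ 46 (mod 47)
41^46 ≡ 1 (mod 47) ✓
Hence ord(41) = 46.

46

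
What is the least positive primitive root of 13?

2

φ(13) = 13 − 1 = 12 = 2^2 · 3.
g is a primitive root iff g^(12/q) ≢ 1 (mod 13) for each prime q ∈ {2, 3}.
g = 2: 2^6 ≡ 12; 2^4 ≡ 3 — none is 1, so 2 is a primitive root.
So 2 is the smallest generator of (Z/13Z)^×.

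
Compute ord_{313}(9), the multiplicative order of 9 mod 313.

39

By Lagrange's theorem, ord_313(9) divides φ(313) = 313 − 1 = 312 = 2^3 · 3 · 13.
Divisors of 312: 1, 2, 3, 4, 6, 8, 12, 13, 24, 26, 39, 52, 78, 104, 156, 312.
Evaluate successive powers at the divisors of 312:
9^1 ≡ 9 (mod 313)
9^2 ≡ 81 (mod 313)
9^3 ≡ 103 (mod 313)
9^4 ≡ 301 (mod 313)
9^6 ≡ 280 (mod 313)
9^8 ≡ 144 (mod 313)
9^12 ≡ 150 (mod 313)
9^13 ≡ 98 (mod 313)
9^24 ≡ 277 (mod 313)
9^26 ≡ 214 (mod 313)
9^39 ≡ 1 (mod 313) ✓
So ord_313(9) = 39.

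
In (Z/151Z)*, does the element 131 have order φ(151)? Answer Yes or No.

φ(151) = 151 − 1 = 150 = 2 · 3 · 5^2.
Test 131^(150/q) mod 151 for each prime factor q of 150:
131^75 ≡ 150 (mod 151)  [q = 2: ≢ 1 ✓]
131^50 ≡ 1 (mod 151)  [q = 3: ≡ 1 ✗]
131^30 ≡ 8 (mod 151)  [q = 5: ≢ 1 ✓]
131^50 ≡ 1 shows ord(131) | 50, strictly less than φ(151); not a primitive root.

No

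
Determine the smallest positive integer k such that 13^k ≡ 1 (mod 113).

56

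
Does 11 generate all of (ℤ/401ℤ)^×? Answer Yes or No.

No

φ(401) = 401 − 1 = 400 = 2^4 · 5^2.
An element g generates (Z/401Z)^× iff g^(400/q) ≢ 1 (mod 401) for each prime q ∈ {2, 5}.
11^200 ≡ 1 (mod 401)  [q = 2: ≡ 1 ✗]
11^80 ≡ 39 (mod 401)  [q = 5: ≢ 1 ✓]
Since 11^200 ≡ 1, the order of 11 divides 200 < 400, so 11 is not a primitive root.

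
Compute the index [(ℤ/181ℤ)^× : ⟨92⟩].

5

The order of 92 must divide φ(181) = 181 − 1 = 180 = 2^2 · 3^2 · 5.
Divisors of 180: 1, 2, 3, 4, 5, 6, 9, 10, 12, 15, 18, 20, 30, 36, 45, 60, 90, 180.
Evaluate successive powers at the divisors of 180:
92^1 ≡ 92 (mod 181)
92^2 ≡ 138 (mod 181)
92^3 ≡ 26 (mod 181)
92^4 ≡ 39 (mod 181)
92^5 ≡ 149 (mod 181)
92^6 ≡ 133 (mod 181)
92^9 ≡ 19 (mod 181)
92^10 ≡ 119 (mod 181)
92^12 ≡ 132 (mod 181)
92^15 ≡ 174 (mod 181)
92^18 ≡ 180 (mod 181)
92^20 ≡ 43 (mod 181)
92^30 ≡ 49 (mod 181)
92^36 ≡ 1 (mod 181) ✓
So ord_181(92) = 36, hence |⟨92⟩| = 36.
[(Z/181Z)^× : ⟨92⟩] = 180/36 = 5.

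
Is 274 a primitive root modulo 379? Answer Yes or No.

Yes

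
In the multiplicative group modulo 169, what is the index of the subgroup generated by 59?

1

ord(59) | φ(169) = φ(13^2) = 13·(13−1) = 156 = 2^2 · 3 · 13.
Divisors of 156: 1, 2, 3, 4, 6, 12, 13, 26, 39, 52, 78, 156.
Evaluate successive powers at the divisors of 156:
59^1 ≡ 59 (mod 169)
59^2 ≡ 101 (mod 169)
59^3 ≡ 44 (mod 169)
59^4 ≡ 61 (mod 169)
59^6 ≡ 77 (mod 169)
59^12 ≡ 14 (mod 169)
59^13 ≡ 150 (mod 169)
59^26 ≡ 23 (mod 169)
59^39 ≡ 70 (mod 169)
59^52 ≡ 22 (mod 169)
59^78 ≡ 168 (mod 169)
59^156 ≡ 1 (mod 169) ✓
The order of 59 is 156, so the subgroup it generates has 156 elements.
[(Z/169Z)^× : ⟨59⟩] = 156/156 = 1.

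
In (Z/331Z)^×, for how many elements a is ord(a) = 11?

φ(331) = 331 − 1 = 330 = 2 · 3 · 5 · 11.
(Z/331Z)^× is cyclic (|G| = 330); a cyclic group of order m has exactly φ(d) elements of each order d | m, and none otherwise.
11 | 330, and φ(11) = 11 − 1 = 10.

10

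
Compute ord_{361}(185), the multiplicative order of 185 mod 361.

Since 185 ∈ (Z/361Z)^×, its order divides φ(361) = φ(19^2) = 19·(19−1) = 342 = 2 · 3^2 · 19.
Divisors of 342: 1, 2, 3, 6, 9, 18, 19, 38, 57, 114, 171, 342.
Compute 185^d (mod 361) for the divisors d until we hit 1:
185^1 ≡ 185
185^2 ≡ 291
185^3 ≡ 46
185^6 ≡ 311
185^9 ≡ 227
185^18 ≡ 267
185^19 ≡ 299
185^38 ≡ 234
185^57 ≡ 293
185^114 ≡ 292
185^171 ≡ 360
185^342 ≡ 1
Therefore the multiplicative order of 185 modulo 361 is 342.

342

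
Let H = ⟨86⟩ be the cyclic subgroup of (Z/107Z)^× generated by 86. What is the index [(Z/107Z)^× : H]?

2

The order of 86 must divide φ(107) = 107 − 1 = 106 = 2 · 53.
Divisors of 106: 1, 2, 53, 106.
Check 86^d mod 107 for each divisor in increasing order:
86^1 ≡ 86 (mod 107)
86^2 ≡ 13 (mod 107)
86^53 ≡ 1 (mod 107) ✓
The order of 86 is 53, so the subgroup it generates has 53 elements.
[(Z/107Z)^× : ⟨86⟩] = 106/53 = 2.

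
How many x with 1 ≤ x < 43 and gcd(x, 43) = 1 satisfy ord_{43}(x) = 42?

φ(43) = 43 − 1 = 42 = 2 · 3 · 7.
(Z/43Z)^× is cyclic (|G| = 42); a cyclic group of order m has exactly φ(d) elements of each order d | m, and none otherwise.
42 = 2 · 3 · 7 divides 42, and φ(42) = 12.

12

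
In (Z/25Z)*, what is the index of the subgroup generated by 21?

4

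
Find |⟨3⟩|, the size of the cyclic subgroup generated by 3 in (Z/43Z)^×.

The order of 3 must divide φ(43) = 43 − 1 = 42 = 2 · 3 · 7.
Divisors of 42: 1, 2, 3, 6, 7, 14, 21, 42.
Test each divisor d:
3^1 ≡ 3 (mod 43)
3^2 ≡ 9 (mod 43)
3^3 ≡ 27 (mod 43)
3^6 ≡ 41 (mod 43)
3^7 ≡ 37 (mod 43)
3^14 ≡ 36 (mod 43)
3^21 ≡ 42 (mod 43)
3^42 ≡ 1 (mod 43) ✓
Therefore the multiplicative order of 3 modulo 43 is 42.

42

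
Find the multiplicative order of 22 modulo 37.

By Lagrange's theorem, ord_37(22) divides φ(37) = 37 − 1 = 36 = 2^2 · 3^2.
Divisors of 36: 1, 2, 3, 4, 6, 9, 12, 18, 36.
Check 22^d mod 37 for each divisor in increasing order:
22^1 ≡ 22 (mod 37)
22^2 ≡ 3 (mod 37)
22^3 ≡ 29 (mod 37)
22^4 ≡ 9 (mod 37)
22^6 ≡ 27 (mod 37)
22^9 ≡ 6 (mod 37)
22^12 ≡ 26 (mod 37)
22^18 ≡ 36 (mod 37)
22^36 ≡ 1 (mod 37) ✓
So ord_37(22) = 36.

36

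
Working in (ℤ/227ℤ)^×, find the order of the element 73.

113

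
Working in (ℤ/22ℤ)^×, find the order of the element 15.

5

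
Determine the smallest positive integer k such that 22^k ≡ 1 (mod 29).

14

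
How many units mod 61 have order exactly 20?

8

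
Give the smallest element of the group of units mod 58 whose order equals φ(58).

φ(58) = φ(2)·φ(29) = 1·28 = 28 = 2^2 · 7.
Test candidates g = 2, 3, … against the prime factors q ∈ {2, 7} of φ(58): g is a generator iff g^(28/q) ≢ 1 for every such q.
g = 2: gcd(2, 58) = 2 > 1, not a unit — skip.
g = 3: 3^14 ≡ 57; 3^4 ≡ 23 — none is 1, so 3 is a primitive root.
Hence the least primitive root of 58 is 3.

3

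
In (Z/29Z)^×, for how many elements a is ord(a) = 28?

12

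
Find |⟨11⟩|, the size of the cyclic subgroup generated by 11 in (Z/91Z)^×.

12

The order of 11 must divide φ(91) = φ(7·13) = (7−1)·(13−1) = 6·12 = 72 = 2^3 · 3^2.
Divisors of 72: 1, 2, 3, 4, 6, 8, 9, 12, 18, 24, 36, 72.
Test each divisor d:
11^1 ≡ 11
11^2 ≡ 30
11^3 ≡ 57
11^4 ≡ 81
11^6 ≡ 64
11^8 ≡ 9
11^9 ≡ 8
11^12 ≡ 1
So ord_91(11) = 12.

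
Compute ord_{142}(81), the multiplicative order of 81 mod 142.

The order of 81 must divide φ(142) = φ(2)·φ(71) = 1·70 = 70 = 2 · 5 · 7.
Divisors of 70: 1, 2, 5, 7, 10, 14, 35, 70.
Compute 81^d (mod 142) for the divisors d until we hit 1:
81^1 ≡ 81 (mod 142)
81^2 ≡ 29 (mod 142)
81^5 ≡ 103 (mod 142)
81^7 ≡ 5 (mod 142)
81^10 ≡ 101 (mod 142)
81^14 ≡ 25 (mod 142)
81^35 ≡ 1 (mod 142) ✓
Therefore the multiplicative order of 81 modulo 142 is 35.

35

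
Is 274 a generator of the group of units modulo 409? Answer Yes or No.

φ(409) = 409 − 1 = 408 = 2^3 · 3 · 17.
An element g generates (Z/409Z)^× iff g^(408/q) ≢ 1 (mod 409) for each prime q ∈ {2, 3, 17}.
274^204 ≡ 1 (mod 409)  [q = 2: ≡ 1 ✗]
274^136 ≡ 1 (mod 409)  [q = 3: ≡ 1 ✗]
274^24 ≡ 341 (mod 409)  [q = 17: ≢ 1 ✓]
The check at q = 2 fails, so 274 generates a proper subgroup.

No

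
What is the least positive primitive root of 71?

7

φ(71) = 71 − 1 = 70 = 2 · 5 · 7.
g is a primitive root iff g^(70/q) ≢ 1 (mod 71) for each prime q ∈ {2, 5, 7}.
g = 2: 2^35 ≡ 1 — hits 1, so not a primitive root.
g = 3: 3^35 ≡ 1 — hits 1, so not a primitive root.
g = 4: 4^35 ≡ 1 — hits 1, so not a primitive root.
g = 5: 5^35 ≡ 1 — hits 1, so not a primitive root.
g = 6: 6^35 ≡ 1 — hits 1, so not a primitive root.
g = 7: 7^35 ≡ 70; 7^14 ≡ 54; 7^10 ≡ 45 — none is 1, so 7 is a primitive root.
So 7 is the smallest generator of (Z/71Z)^×.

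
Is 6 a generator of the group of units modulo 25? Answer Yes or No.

No

φ(25) = φ(5^2) = 5·(5−1) = 20 = 2^2 · 5.
An element g generates (Z/25Z)^× iff g^(20/q) ≢ 1 (mod 25) for each prime q ∈ {2, 5}.
6^10 ≡ 1 (mod 25)  [q = 2: ≡ 1 ✗]
6^4 ≡ 21 (mod 25)  [q = 5: ≢ 1 ✓]
Since 6^10 ≡ 1, the order of 6 divides 10 < 20, so 6 is not a primitive root.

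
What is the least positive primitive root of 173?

2

φ(173) = 173 − 1 = 172 = 2^2 · 43.
g is a primitive root iff g^(172/q) ≢ 1 (mod 173) for each prime q ∈ {2, 43}.
g = 2: 2^86 ≡ 172; 2^4 ≡ 16 — none is 1, so 2 is a primitive root.
So 2 is the smallest generator of (Z/173Z)^×.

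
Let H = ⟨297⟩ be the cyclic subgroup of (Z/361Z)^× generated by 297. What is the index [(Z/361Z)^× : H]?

3

Since 297 ∈ (Z/361Z)^×, its order divides φ(361) = φ(19^2) = 19·(19−1) = 342 = 2 · 3^2 · 19.
Divisors of 342: 1, 2, 3, 6, 9, 18, 19, 38, 57, 114, 171, 342.
Test each divisor d:
297^1 ≡ 297
297^2 ≡ 125
297^3 ≡ 303
297^6 ≡ 115
297^9 ≡ 189
297^18 ≡ 343
297^19 ≡ 69
297^38 ≡ 68
297^57 ≡ 360
297^114 ≡ 1
The order of 297 is 114, so the subgroup it generates has 114 elements.
[(Z/361Z)^× : ⟨297⟩] = 342/114 = 3.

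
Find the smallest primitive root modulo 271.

6

φ(271) = 271 − 1 = 270 = 2 · 3^3 · 5.
Test candidates g = 2, 3, … against the prime factors q ∈ {2, 3, 5} of φ(271): g is a generator iff g^(270/q) ≢ 1 for every such q.
g = 2: 2^135 ≡ 1 — hits 1, so not a primitive root.
g = 3: 3^135 ≡ 270; 3^90 ≡ 1 — hits 1, so not a primitive root.
g = 4: 4^135 ≡ 1 — hits 1, so not a primitive root.
g = 5: 5^135 ≡ 1 — hits 1, so not a primitive root.
g = 6: 6^135 ≡ 270; 6^90 ≡ 242; 6^54 ≡ 10 — none is 1, so 6 is a primitive root.
Hence the least primitive root of 271 is 6.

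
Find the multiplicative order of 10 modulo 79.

The order of 10 must divide φ(79) = 79 − 1 = 78 = 2 · 3 · 13.
Divisors of 78: 1, 2, 3, 6, 13, 26, 39, 78.
Evaluate successive powers at the divisors of 78:
10^1 ≡ 10 (mod 79)
10^2 ≡ 21 (mod 79)
10^3 ≡ 52 (mod 79)
10^6 ≡ 18 (mod 79)
10^13 ≡ 1 (mod 79) ✓
Therefore the multiplicative order of 10 modulo 79 is 13.

13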